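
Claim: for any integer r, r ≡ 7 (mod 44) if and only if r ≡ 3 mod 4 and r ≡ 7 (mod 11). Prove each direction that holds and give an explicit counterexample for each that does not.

Converse. If r ≡ 3 (mod 4) and r ≡ 7 (mod 11), then by the Chinese remainder theorem r ≡ 7 (mod 44). This is exactly r ≡ 7 (mod 44).

Forward direction. Suppose r ≡ 7 (mod 44); write r = 44j + 7. Since 4 ∣ 44, reducing mod 4 gives r ≡ 7 ≡ 3 (mod 4); since 11 ∣ 44, reducing mod 11 gives r ≡ 7 (mod 11).

Both implications hold.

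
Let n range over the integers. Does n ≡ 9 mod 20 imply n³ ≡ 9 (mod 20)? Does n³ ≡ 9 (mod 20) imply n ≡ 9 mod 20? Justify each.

(→) Suppose n ≡ 9 mod 20. Write n = 20j + 9. Then (20j + 9)³ = 8000j³ + 10800j² + 4860j + 729 = 20(400j³ + 540j² + 243j + 36) + 9, so n³ ≡ 9 (mod 20).

(←) Conversely, suppose n³ ≡ 9 (mod 20). The only residue r in {0, …, 19} with r³ ≡ 9 (mod 20) is r = 9, so n ≡ 9 (mod 20).

Both directions hold.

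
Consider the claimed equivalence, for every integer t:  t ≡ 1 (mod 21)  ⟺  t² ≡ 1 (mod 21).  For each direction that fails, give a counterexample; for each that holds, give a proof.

The forward direction holds; the converse fails.

[⇒] Suppose t ≡ 1 (mod 21). Write t = 21j + 1. Then (21j + 1)² = 441j² + 42j + 1 = 21(21j² + 2j) + 1, so t² ≡ 1 (mod 21).

[⇐] This fails: take t = 8. Then 8² = 64 ≡ 1 (mod 21), yet 8 ≡ 8 (mod 21), not 1.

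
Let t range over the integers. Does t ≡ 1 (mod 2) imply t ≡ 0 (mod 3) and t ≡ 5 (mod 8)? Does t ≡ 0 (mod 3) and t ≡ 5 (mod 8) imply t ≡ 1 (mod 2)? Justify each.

Only the converse holds.

Forward direction. This fails: t = 1 gives 1 ≡ 1 (mod 2) but 1 ≡ 1 (mod 3), so the conjunction on the right does not hold.

Converse. If t ≡ 0 (mod 3) and t ≡ 5 (mod 8), then by the Chinese remainder theorem t ≡ 21 (mod 24). Since 21 ≡ 1 (mod 2) and 2 ∣ 24, we get t ≡ 1 (mod 2).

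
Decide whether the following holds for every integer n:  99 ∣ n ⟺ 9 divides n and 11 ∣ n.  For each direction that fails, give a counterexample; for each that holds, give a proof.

[⇐] Suppose 9 ∣ n and 11 ∣ n. Any common multiple of 9 and 11 is a multiple of their lcm; here gcd(9, 11) = 1, so lcm(9, 11) = 9·11 = 99, so 99 ∣ n.

[⇒] If 99 ∣ n, write n = 99q. Since 99 = 11·9, n = 9·(11q), so 9 ∣ n; and since 99 = 9·11, n = 11·(9q), so 11 ∣ n.

Both implications hold.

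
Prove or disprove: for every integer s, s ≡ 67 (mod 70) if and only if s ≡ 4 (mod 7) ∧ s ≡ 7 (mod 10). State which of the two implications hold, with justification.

[⇐] If s ≡ 4 (mod 7) and s ≡ 7 (mod 10), then by the Chinese remainder theorem s ≡ 67 (mod 70). This is exactly s ≡ 67 (mod 70).

[⇒] Suppose s ≡ 67 (mod 70); write s = 70j + 67. Since 7 ∣ 70, reducing mod 7 gives s ≡ 67 ≡ 4 (mod 7); since 10 ∣ 70, reducing mod 10 gives s ≡ 67 ≡ 7 (mod 10).

Both directions hold.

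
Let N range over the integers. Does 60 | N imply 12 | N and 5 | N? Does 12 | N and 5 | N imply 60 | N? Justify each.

Converse. Suppose 12 ∣ N and 5 ∣ N. Any common multiple of 12 and 5 is a multiple of their lcm; here gcd(12, 5) = 1, so lcm(12, 5) = 12·5 = 60, so 60 ∣ N.

Forward direction. If 60 ∣ N, write N = 60q. Since 60 = 5·12, N = 12·(5q), so 12 ∣ N; and since 60 = 12·5, N = 5·(12q), so 5 ∣ N.

The biconditional holds.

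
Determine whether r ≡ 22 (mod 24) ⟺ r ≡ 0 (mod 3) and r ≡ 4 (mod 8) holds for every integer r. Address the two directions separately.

Neither implication holds.

[⇒] This fails: r = 22 gives 22 ≡ 22 (mod 24) but 22 ≡ 1 (mod 3), so the conjunction on the right does not hold.

[⇐] This fails: r = 12 satisfies both congruences on the right (12 ≡ 0 mod 3 and 12 ≡ 4 mod 8) yet 12 ≡ 12 (mod 24), not 22.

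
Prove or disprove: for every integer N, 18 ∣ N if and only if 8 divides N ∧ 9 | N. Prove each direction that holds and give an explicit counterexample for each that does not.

Only the converse holds.

(→) This fails: take N = 18. Certainly 18 ∣ 18, but 8 ∤ 18.

(←) Suppose 8 ∣ N and 9 ∣ N. Any common multiple of 8 and 9 is a multiple of their lcm; here gcd(8, 9) = 1, so lcm(8, 9) = 8·9 = 72, so 72 ∣ N. Since 18 ∣ 72, it follows that 18 ∣ N.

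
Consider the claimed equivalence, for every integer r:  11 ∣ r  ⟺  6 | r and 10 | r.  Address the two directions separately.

Neither implication holds.

(⇒) This fails: take r = 11. Certainly 11 ∣ 11, but 6 ∤ 11.

(⇐) This fails: take r = 30. Both 6 ∣ 30 and 10 ∣ 30, yet 30 is not a multiple of 11 (since 30 = 2·11 + 8), so 11 ∤ 30.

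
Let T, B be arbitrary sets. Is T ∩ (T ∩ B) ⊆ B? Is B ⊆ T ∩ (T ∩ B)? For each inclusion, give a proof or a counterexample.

(⊆) Let x ∈ T ∩ (T ∩ B). Then x ∈ T ∩ B, from which x ∈ B.

(⊇) This inclusion fails. Take T = ∅, B = {1}; then 1 ∈ B but 1 ∉ T ∩ (T ∩ B).

Only the forward inclusion holds.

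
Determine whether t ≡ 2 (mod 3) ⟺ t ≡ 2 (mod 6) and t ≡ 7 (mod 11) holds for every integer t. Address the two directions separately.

Only the reverse direction holds.

[⇒] This fails: t = 2 gives 2 ≡ 2 (mod 3) but 2 ≡ 2 (mod 11), so the conjunction on the right does not hold.

[⇐] Conversely, if t ≡ 2 (mod 6) and t ≡ 7 (mod 11), then by the Chinese remainder theorem t ≡ 62 (mod 66). Since 62 ≡ 2 (mod 3) and 3 ∣ 66, we get t ≡ 2 (mod 3).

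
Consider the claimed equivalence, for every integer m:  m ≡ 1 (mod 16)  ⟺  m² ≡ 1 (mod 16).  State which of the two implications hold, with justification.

(→) Suppose m ≡ 1 (mod 16). Write m = 16j + 1. Then (16j + 1)² = 256j² + 32j + 1 = 16(16j² + 2j) + 1, so m² ≡ 1 (mod 16).

(←) This fails: take m = 7. Then 7² = 49 ≡ 1 (mod 16), yet 7 ≡ 7 (mod 16), not 1.

The forward direction holds; the converse fails.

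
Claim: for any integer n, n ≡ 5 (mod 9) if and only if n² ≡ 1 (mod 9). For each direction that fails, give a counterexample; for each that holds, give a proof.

[⇒] This fails: take n = 5. Then 5 ≡ 5 (mod 9), but 5² = 25 ≡ 7 (mod 9), not 1.

[⇐] This fails: take n = 1. Then 1² = 1 ≡ 1 (mod 9), yet 1 ≡ 1 (mod 9), not 5.

Neither direction holds.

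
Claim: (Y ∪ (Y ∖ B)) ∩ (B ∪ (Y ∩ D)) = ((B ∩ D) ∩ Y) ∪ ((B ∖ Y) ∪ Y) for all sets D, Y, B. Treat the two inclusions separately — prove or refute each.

(⊆) holds; (⊇) fails.

Reverse inclusion. This inclusion fails. Take D = ∅, Y = {1}, B = ∅; then 1 ∈ ((B ∩ D) ∩ Y) ∪ ((B ∖ Y) ∪ Y) but 1 ∉ (Y ∪ (Y ∖ B)) ∩ (B ∪ (Y ∩ D)).

Forward inclusion. Let x ∈ (Y ∪ (Y ∖ B)) ∩ (B ∪ (Y ∩ D)). Then either x ∈ D ∩ Y and x ∉ B; or x ∈ Y ∩ B and x ∉ D; or x ∈ D ∩ Y ∩ B. In each case x ∈ ((B ∩ D) ∩ Y) ∪ ((B ∖ Y) ∪ Y), so (Y ∪ (Y ∖ B)) ∩ (B ∪ (Y ∩ D)) ⊆ ((B ∩ D) ∩ Y) ∪ ((B ∖ Y) ∪ Y).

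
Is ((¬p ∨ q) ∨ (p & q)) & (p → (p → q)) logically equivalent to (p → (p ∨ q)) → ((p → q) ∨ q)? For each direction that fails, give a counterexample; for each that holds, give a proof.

(⟹) Assume the antecedent. If p is true, the antecedent forces (p = T, q = T), and (p → (p ∨ q)) → ((p → q) ∨ q) holds there. If p is false, (p → (p ∨ q)) → ((p → q) ∨ q) reduces to true regardless of the other variables. Either way (p → (p ∨ q)) → ((p → q) ∨ q) holds.

(⟸) Assume the antecedent. If p is true, the antecedent forces (p = T, q = T), and the consequent holds there. If p is false, the consequent reduces to true regardless of the other variables. Either way the consequent holds.

Both implications hold.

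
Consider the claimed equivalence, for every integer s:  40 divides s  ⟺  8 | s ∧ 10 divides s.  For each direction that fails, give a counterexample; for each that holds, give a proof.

Equivalent; both directions hold.

[⇐] Suppose 8 ∣ s and 10 ∣ s. Any common multiple of 8 and 10 is a multiple of their lcm; here lcm(8, 10) = 8·10/gcd(8, 10) = 80/2 = 40, so 40 ∣ s.

[⇒] If 40 ∣ s, write s = 40q. Since 40 = 5·8, s = 8·(5q), so 8 ∣ s; and since 40 = 4·10, s = 10·(4q), so 10 ∣ s.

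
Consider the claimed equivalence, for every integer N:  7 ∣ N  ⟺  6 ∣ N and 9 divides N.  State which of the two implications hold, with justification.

Neither implication holds.

[⇒] This fails: take N = 7. Certainly 7 ∣ 7, but 6 ∤ 7.

[⇐] This fails: take N = 18. Both 6 ∣ 18 and 9 ∣ 18, yet 18 is not a multiple of 7 (since 18 = 2·7 + 4), so 7 ∤ 18.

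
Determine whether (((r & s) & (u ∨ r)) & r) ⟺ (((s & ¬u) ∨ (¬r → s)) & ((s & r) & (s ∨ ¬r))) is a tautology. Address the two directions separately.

(⇐) Assume the antecedent. If s is true, the antecedent forces (s = T, r = T, u = F) or (s = T, r = T, u = T), and ((r & s) & (u ∨ r)) & r holds there. If s is false, the antecedent cannot hold. Either way ((r & s) & (u ∨ r)) & r holds.

(⇒) Assume the antecedent. If s is true, the antecedent forces (s = T, r = T, u = F) or (s = T, r = T, u = T), and the consequent holds there. If s is false, the antecedent cannot hold. Either way the consequent holds.

Both implications hold.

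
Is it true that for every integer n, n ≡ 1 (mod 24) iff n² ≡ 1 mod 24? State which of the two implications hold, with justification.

Converse. This fails: take n = 5. Then 5² = 25 ≡ 1 (mod 24), yet 5 ≡ 5 (mod 24), not 1.

Forward direction. Suppose n ≡ 1 (mod 24). Write n = 24j + 1. Then (24j + 1)² = 576j² + 48j + 1 = 24(24j² + 2j) + 1, so n² ≡ 1 (mod 24).

Only the forward direction holds.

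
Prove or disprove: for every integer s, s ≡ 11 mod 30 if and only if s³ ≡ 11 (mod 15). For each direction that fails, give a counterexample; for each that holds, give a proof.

(⇒) holds; (⇐) fails.

(⇒) Suppose s ≡ 11 (mod 30). Then s³ ≡ 11³ = 1331 (mod 30), and since 15 ∣ 30, also s³ ≡ 11 (mod 15).

(⇐) This fails: take s = 26. Then 26³ = 17576 ≡ 11 (mod 15), yet 26 ≡ 26 (mod 30), not 11.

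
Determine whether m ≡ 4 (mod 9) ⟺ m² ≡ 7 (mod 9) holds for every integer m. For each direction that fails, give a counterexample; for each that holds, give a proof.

The forward direction holds; the converse fails.

(⇐) This fails: take m = 5. Then 5² = 25 ≡ 7 (mod 9), yet 5 ≡ 5 (mod 9), not 4.

(⇒) Suppose m ≡ 4 (mod 9). Write m = 9j + 4. Then (9j + 4)² = 81j² + 72j + 16 = 9(9j² + 8j + 1) + 7, so m² ≡ 7 (mod 9).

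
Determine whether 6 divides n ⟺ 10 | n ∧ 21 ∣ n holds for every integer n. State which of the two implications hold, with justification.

The forward direction fails; the converse holds.

(⟹) This fails: take n = 6. Certainly 6 ∣ 6, but 10 ∤ 6.

(⟸) Suppose 10 ∣ n and 21 ∣ n. Any common multiple of 10 and 21 is a multiple of their lcm; here gcd(10, 21) = 1, so lcm(10, 21) = 10·21 = 210, so 210 ∣ n. Since 6 ∣ 210, it follows that 6 ∣ n.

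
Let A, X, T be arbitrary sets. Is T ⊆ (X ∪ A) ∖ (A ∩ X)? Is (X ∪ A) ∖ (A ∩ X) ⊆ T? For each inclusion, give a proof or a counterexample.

(⊆) This inclusion fails. Take A = ∅, X = ∅, T = {1}; then 1 ∈ T but 1 ∉ (X ∪ A) ∖ (A ∩ X).

(⊇) This inclusion fails. Take A = {1}, X = ∅, T = ∅; then 1 ∈ (X ∪ A) ∖ (A ∩ X) but 1 ∉ T.

Neither inclusion holds.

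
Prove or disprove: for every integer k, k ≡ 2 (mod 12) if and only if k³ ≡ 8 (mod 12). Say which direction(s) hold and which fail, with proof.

Only the forward direction holds.

(⇐) This fails: take k = 8. Then 8³ = 512 ≡ 8 (mod 12), yet 8 ≡ 8 (mod 12), not 2.

(⇒) Suppose k ≡ 2 (mod 12). Write k = 12j + 2. Then (12j + 2)³ = 1728j³ + 864j² + 144j + 8 = 12(144j³ + 72j² + 12j) + 8, so k³ ≡ 8 (mod 12).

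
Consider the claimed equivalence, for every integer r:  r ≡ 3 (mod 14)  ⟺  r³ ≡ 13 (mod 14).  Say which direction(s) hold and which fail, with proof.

Not equivalent: only (⇒) holds.

(⟹) Suppose r ≡ 3 (mod 14). Write r = 14j + 3. Then (14j + 3)³ = 2744j³ + 1764j² + 378j + 27 = 14(196j³ + 126j² + 27j + 1) + 13, so r³ ≡ 13 (mod 14).

(⟸) This fails: take r = 5. Then 5³ = 125 ≡ 13 (mod 14), yet 5 ≡ 5 (mod 14), not 3.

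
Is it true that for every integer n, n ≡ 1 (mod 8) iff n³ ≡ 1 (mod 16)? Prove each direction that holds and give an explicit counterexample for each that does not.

Not equivalent: only (⇐) holds.

(→) This fails: take n = 9. Then 9 ≡ 1 (mod 8), but 9³ = 729 ≡ 9 (mod 16), not 1.

(←) Conversely, the residues r modulo 16 with r³ ≡ 1 (mod 16) are exactly {1}, and each is ≡ 1 (mod 8).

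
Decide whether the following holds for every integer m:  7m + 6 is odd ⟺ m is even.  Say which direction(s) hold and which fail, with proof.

Forward direction. This fails: m = 5 gives 7m + 6 = 41, which is odd, but 5 is odd, not even.

Converse. This also fails: m = 2 is even, but 7m + 6 = 20 is even, not odd.

Both directions fail.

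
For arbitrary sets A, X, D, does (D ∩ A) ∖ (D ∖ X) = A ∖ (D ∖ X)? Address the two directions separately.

Only the forward inclusion holds.

(⊆) Let x ∈ (D ∩ A) ∖ (D ∖ X). Then x ∈ A ∩ X ∩ D, from which x ∈ A ∖ (D ∖ X).

(⊇) This inclusion fails. Take A = {1}, X = ∅, D = ∅; then 1 ∈ A ∖ (D ∖ X) but 1 ∉ (D ∩ A) ∖ (D ∖ X).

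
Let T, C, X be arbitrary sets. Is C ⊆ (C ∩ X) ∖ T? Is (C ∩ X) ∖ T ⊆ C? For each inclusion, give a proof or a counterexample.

The sets are not equal: only the reverse inclusion holds.

(⊆) This inclusion fails. Take T = ∅, C = {1}, X = ∅; then 1 ∈ C but 1 ∉ (C ∩ X) ∖ T.

(⊇) Let x ∈ (C ∩ X) ∖ T. Then x ∈ C ∩ X and x ∉ T, from which x ∈ C.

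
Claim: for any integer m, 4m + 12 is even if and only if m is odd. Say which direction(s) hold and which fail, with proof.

(⟹) This fails: take m = 0. Then 4m + 12 = 12, which is even, yet m = 0 is even, not odd.

(⟸) Suppose m is odd. Since 4 is even, 4m is even for every m, so 4m + 12 has the same parity as 12, which is even. Hence 4m + 12 is even.

(⇒) fails; (⇐) holds.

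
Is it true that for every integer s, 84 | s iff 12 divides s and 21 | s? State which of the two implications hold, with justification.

(→) If 84 ∣ s, write s = 84q. Since 84 = 7·12, s = 12·(7q), so 12 ∣ s; and since 84 = 4·21, s = 21·(4q), so 21 ∣ s.

(←) Suppose 12 ∣ s and 21 ∣ s. Any common multiple of 12 and 21 is a multiple of their lcm; here lcm(12, 21) = 12·21/gcd(12, 21) = 252/3 = 84, so 84 ∣ s.

Both implications hold.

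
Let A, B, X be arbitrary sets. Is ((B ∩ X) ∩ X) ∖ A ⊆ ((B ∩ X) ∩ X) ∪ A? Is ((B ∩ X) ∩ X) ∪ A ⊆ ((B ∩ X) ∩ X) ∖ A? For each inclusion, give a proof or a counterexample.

(⊇) This inclusion fails. Take A = {1}, B = ∅, X = ∅; then 1 ∈ ((B ∩ X) ∩ X) ∪ A but 1 ∉ ((B ∩ X) ∩ X) ∖ A.

(⊆) Let x ∈ ((B ∩ X) ∩ X) ∖ A. Then x ∈ B ∩ X and x ∉ A, from which x ∈ ((B ∩ X) ∩ X) ∪ A.

The sets are not equal: only the forward inclusion holds.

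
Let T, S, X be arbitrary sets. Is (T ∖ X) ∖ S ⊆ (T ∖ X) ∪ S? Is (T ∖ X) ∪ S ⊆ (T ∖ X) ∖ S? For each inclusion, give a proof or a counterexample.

(⊆) holds; (⊇) fails.

(⟸) This inclusion fails. Take T = ∅, S = {1}, X = ∅; then 1 ∈ (T ∖ X) ∪ S but 1 ∉ (T ∖ X) ∖ S.

(⟹) Let x ∈ (T ∖ X) ∖ S. Then x ∈ T and x ∉ S, X, from which x ∈ (T ∖ X) ∪ S.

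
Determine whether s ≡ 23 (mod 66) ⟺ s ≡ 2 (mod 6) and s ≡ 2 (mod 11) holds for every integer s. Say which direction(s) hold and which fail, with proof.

(⇒) fails and (⇐) fails.

(→) This fails: s = 23 gives 23 ≡ 23 (mod 66) but 23 ≡ 5 (mod 6), so the conjunction on the right does not hold.

(←) This fails: s = 2 satisfies both congruences on the right (2 ≡ 2 mod 6 and 2 ≡ 2 mod 11) yet 2 ≡ 2 (mod 66), not 23.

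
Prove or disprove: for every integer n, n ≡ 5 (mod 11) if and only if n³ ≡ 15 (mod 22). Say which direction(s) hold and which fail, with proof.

(⇒) fails; (⇐) holds.

(⇒) This fails: take n = 16. Then 16 ≡ 5 (mod 11), but 16³ = 4096 ≡ 4 (mod 22), not 15.

(⇐) Conversely, the residues r modulo 22 with r³ ≡ 15 (mod 22) are exactly {5}, and each is ≡ 5 (mod 11).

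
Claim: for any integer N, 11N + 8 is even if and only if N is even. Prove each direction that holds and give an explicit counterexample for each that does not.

Equivalent; both directions hold.

(⟹) Suppose 11N + 8 is even. Since 11 is odd, 11N and N have the same parity, so 11N + 8 ≡ N + 8 (mod 2). As 8 is even, 11N + 8 is even exactly when N is even. Thus N is even.

(⟸) Conversely, suppose N is even; write N = 2j. Then 11N + 8 = 11·(2j) + 8 = 2·11j + 8, which is even.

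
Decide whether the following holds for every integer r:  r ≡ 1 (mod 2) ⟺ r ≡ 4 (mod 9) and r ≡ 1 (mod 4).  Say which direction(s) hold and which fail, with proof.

Only the converse holds.

(⟹) This fails: r = 1 gives 1 ≡ 1 (mod 2) but 1 ≡ 1 (mod 9), so the conjunction on the right does not hold.

(⟸) Conversely, if r ≡ 4 (mod 9) and r ≡ 1 (mod 4), then by the Chinese remainder theorem r ≡ 13 (mod 36). Since 13 ≡ 1 (mod 2) and 2 ∣ 36, we get r ≡ 1 (mod 2).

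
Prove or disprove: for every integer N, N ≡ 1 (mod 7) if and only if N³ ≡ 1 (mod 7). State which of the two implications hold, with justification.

(⟹) Suppose N ≡ 1 (mod 7). Write N = 7j + 1. Then (7j + 1)³ = 343j³ + 147j² + 21j + 1 = 7(49j³ + 21j² + 3j) + 1, so N³ ≡ 1 (mod 7).

(⟸) This fails: take N = 2. Then 2³ = 8 ≡ 1 (mod 7), yet 2 ≡ 2 (mod 7), not 1.

Only the forward implication holds.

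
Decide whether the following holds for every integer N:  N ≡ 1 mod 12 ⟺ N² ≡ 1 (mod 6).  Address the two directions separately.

Not equivalent: only (⇒) holds.

[⇒] Suppose N ≡ 1 (mod 12). Then N² ≡ 1² = 1 (mod 12), and since 6 ∣ 12, also N² ≡ 1 (mod 6).

[⇐] This fails: take N = 5. Then 5² = 25 ≡ 1 (mod 6), yet 5 ≡ 5 (mod 12), not 1.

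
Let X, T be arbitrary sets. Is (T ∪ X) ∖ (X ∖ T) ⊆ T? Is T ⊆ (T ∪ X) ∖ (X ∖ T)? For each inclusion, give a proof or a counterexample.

Both inclusions hold; the sets are equal.

Forward inclusion. Let x ∈ (T ∪ X) ∖ (X ∖ T). Then either x ∈ T and x ∉ X; or x ∈ X ∩ T. In each case x ∈ T, so (T ∪ X) ∖ (X ∖ T) ⊆ T.

Reverse inclusion. Let x ∈ T. Then either x ∈ T and x ∉ X; or x ∈ X ∩ T. In each case x ∈ (T ∪ X) ∖ (X ∖ T), so T ⊆ (T ∪ X) ∖ (X ∖ T).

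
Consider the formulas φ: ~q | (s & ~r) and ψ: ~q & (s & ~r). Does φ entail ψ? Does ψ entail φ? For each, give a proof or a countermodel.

The forward direction fails; the converse holds.

[⇒] This fails. Under s = F, q = F, r = F, the left side is true but the right side is false.

[⇐] Assume the antecedent. If s is true, the antecedent forces (s = T, q = F, r = F), and ~q | (s & ~r) holds there. If s is false, the antecedent cannot hold. Either way ~q | (s & ~r) holds.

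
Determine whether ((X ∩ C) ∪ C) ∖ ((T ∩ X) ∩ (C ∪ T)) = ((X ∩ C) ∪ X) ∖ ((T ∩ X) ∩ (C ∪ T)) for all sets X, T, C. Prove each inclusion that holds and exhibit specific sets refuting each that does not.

(⊆) This inclusion fails. Take X = ∅, T = ∅, C = {1}; then 1 ∈ ((X ∩ C) ∪ C) ∖ ((T ∩ X) ∩ (C ∪ T)) but 1 ∉ ((X ∩ C) ∪ X) ∖ ((T ∩ X) ∩ (C ∪ T)).

(⊇) This inclusion fails. Take X = {1}, T = ∅, C = ∅; then 1 ∈ ((X ∩ C) ∪ X) ∖ ((T ∩ X) ∩ (C ∪ T)) but 1 ∉ ((X ∩ C) ∪ C) ∖ ((T ∩ X) ∩ (C ∪ T)).

(⊆) fails and (⊇) fails.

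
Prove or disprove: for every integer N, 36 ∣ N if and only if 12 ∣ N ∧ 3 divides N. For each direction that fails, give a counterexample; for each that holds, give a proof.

(⇒) holds; (⇐) fails.

(⟹) If 36 ∣ N, write N = 36q. Since 36 = 3·12, N = 12·(3q), so 12 ∣ N; and since 36 = 12·3, N = 3·(12q), so 3 ∣ N.

(⟸) This fails: take N = 12. Both 12 ∣ 12 and 3 ∣ 12, yet 12 is not a multiple of 36 (since 12 = 0·36 + 12), so 36 ∤ 12.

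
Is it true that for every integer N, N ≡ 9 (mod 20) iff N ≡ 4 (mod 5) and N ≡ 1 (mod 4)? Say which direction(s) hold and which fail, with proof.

Equivalent; both directions hold.

(⟹) Suppose N ≡ 9 (mod 20); write N = 20j + 9. Since 5 ∣ 20, reducing mod 5 gives N ≡ 9 ≡ 4 (mod 5); since 4 ∣ 20, reducing mod 4 gives N ≡ 9 ≡ 1 (mod 4).

(⟸) Conversely, if N ≡ 4 (mod 5) and N ≡ 1 (mod 4), then by the Chinese remainder theorem N ≡ 9 (mod 20). This is exactly N ≡ 9 (mod 20).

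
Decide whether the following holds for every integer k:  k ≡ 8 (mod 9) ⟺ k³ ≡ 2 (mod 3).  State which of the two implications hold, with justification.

(→) Suppose k ≡ 8 (mod 9). Then k³ ≡ 8³ = 512 (mod 9), and since 3 ∣ 9, also k³ ≡ 2 (mod 3).

(←) This fails: take k = 2. Then 2³ = 8 ≡ 2 (mod 3), yet 2 ≡ 2 (mod 9), not 8.

Only the forward implication holds.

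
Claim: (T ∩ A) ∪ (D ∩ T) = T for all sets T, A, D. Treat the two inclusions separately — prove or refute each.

(⟸) This inclusion fails. Take T = {1}, A = ∅, D = ∅; then 1 ∈ T but 1 ∉ (T ∩ A) ∪ (D ∩ T).

(⟹) Let x ∈ (T ∩ A) ∪ (D ∩ T). Then either x ∈ T ∩ A and x ∉ D; or x ∈ T ∩ D and x ∉ A; or x ∈ T ∩ A ∩ D. In each case x ∈ T, so (T ∩ A) ∪ (D ∩ T) ⊆ T.

(⊆) holds; (⊇) fails.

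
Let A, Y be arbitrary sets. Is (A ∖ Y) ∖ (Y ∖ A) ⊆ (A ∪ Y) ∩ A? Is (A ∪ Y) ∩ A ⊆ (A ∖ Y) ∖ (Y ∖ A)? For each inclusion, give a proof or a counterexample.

(⊆) holds; (⊇) fails.

(⟹) Let x ∈ (A ∖ Y) ∖ (Y ∖ A). Then x ∈ A and x ∉ Y, from which x ∈ (A ∪ Y) ∩ A.

(⟸) This inclusion fails. Take A = {1}, Y = {1}; then 1 ∈ (A ∪ Y) ∩ A but 1 ∉ (A ∖ Y) ∖ (Y ∖ A).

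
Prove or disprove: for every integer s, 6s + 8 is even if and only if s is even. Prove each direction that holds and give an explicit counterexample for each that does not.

(→) This fails: take s = 1. Then 6s + 8 = 14, which is even, yet s = 1 is odd, not even.

(←) Suppose s is even. Since 6 is even, 6s is even for every s, so 6s + 8 has the same parity as 8, which is even. Hence 6s + 8 is even.

Only the converse holds.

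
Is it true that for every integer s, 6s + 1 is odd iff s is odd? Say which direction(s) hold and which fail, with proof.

Forward direction. This fails: take s = 6. Then 6s + 1 = 37, which is odd, yet s = 6 is even, not odd.

Converse. Suppose s is odd. Since 6 is even, 6s is even for every s, so 6s + 1 has the same parity as 1, which is odd. Hence 6s + 1 is odd.

(⇒) fails; (⇐) holds.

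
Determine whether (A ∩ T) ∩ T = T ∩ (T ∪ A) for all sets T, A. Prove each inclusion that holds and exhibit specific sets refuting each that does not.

Only the forward inclusion holds.

(⟹) Let x ∈ (A ∩ T) ∩ T. Then x ∈ T ∩ A, from which x ∈ T ∩ (T ∪ A).

(⟸) This inclusion fails. Take T = {1}, A = ∅; then 1 ∈ T ∩ (T ∪ A) but 1 ∉ (A ∩ T) ∩ T.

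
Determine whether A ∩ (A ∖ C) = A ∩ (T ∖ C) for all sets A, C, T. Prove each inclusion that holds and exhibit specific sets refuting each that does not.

(⟹) This inclusion fails. Take A = {1}, C = ∅, T = ∅; then 1 ∈ A ∩ (A ∖ C) but 1 ∉ A ∩ (T ∖ C).

(⟸) Let x ∈ A ∩ (T ∖ C). Then x ∈ A ∩ T and x ∉ C, from which x ∈ A ∩ (A ∖ C).

The sets are not equal: only the reverse inclusion holds.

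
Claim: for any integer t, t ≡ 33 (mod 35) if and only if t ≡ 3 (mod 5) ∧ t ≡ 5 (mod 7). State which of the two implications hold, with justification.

The biconditional holds.

(⇒) Suppose t ≡ 33 (mod 35); write t = 35j + 33. Since 5 ∣ 35, reducing mod 5 gives t ≡ 33 ≡ 3 (mod 5); since 7 ∣ 35, reducing mod 7 gives t ≡ 33 ≡ 5 (mod 7).

(⇐) Conversely, if t ≡ 3 (mod 5) and t ≡ 5 (mod 7), then by the Chinese remainder theorem t ≡ 33 (mod 35). This is exactly t ≡ 33 (mod 35).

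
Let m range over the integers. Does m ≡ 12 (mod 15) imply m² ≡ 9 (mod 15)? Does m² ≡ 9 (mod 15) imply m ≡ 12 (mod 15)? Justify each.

(⇒) Suppose m ≡ 12 (mod 15). Write m = 15j + 12. Then (15j + 12)² = 225j² + 360j + 144 = 15(15j² + 24j + 9) + 9, so m² ≡ 9 (mod 15).

(⇐) This fails: take m = 3. Then 3² = 9 ≡ 9 (mod 15), yet 3 ≡ 3 (mod 15), not 12.

The forward direction holds; the converse fails.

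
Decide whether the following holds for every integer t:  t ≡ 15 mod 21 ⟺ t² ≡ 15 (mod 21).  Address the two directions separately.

(⟹) Suppose t ≡ 15 mod 21. Write t = 21j + 15. Then (21j + 15)² = 441j² + 630j + 225 = 21(21j² + 30j + 10) + 15, so t² ≡ 15 (mod 21).

(⟸) This fails: take t = 6. Then 6² = 36 ≡ 15 (mod 21), yet 6 ≡ 6 (mod 21), not 15.

(⇒) holds; (⇐) fails.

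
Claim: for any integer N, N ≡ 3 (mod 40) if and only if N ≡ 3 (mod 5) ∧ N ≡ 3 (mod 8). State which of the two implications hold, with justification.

Equivalent; both directions hold.

[⇒] Suppose N ≡ 3 (mod 40); write N = 40j + 3. Since 5 ∣ 40, reducing mod 5 gives N ≡ 3 (mod 5); since 8 ∣ 40, reducing mod 8 gives N ≡ 3 (mod 8).

[⇐] Conversely, if N ≡ 3 (mod 5) and N ≡ 3 (mod 8), then by the Chinese remainder theorem N ≡ 3 (mod 40). This is exactly N ≡ 3 (mod 40).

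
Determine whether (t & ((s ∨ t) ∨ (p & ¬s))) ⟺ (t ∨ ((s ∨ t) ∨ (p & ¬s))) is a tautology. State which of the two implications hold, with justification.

Forward direction. Assume the antecedent. If s is true, t ∨ ((s ∨ t) ∨ (p & ¬s)) reduces to true regardless of the other variables. If s is false, the antecedent forces (s = F, t = T, p = F) or (s = F, t = T, p = T), and t ∨ ((s ∨ t) ∨ (p & ¬s)) holds there. Either way t ∨ ((s ∨ t) ∨ (p & ¬s)) holds.

Converse. This fails. Under s = T, t = F, p = F, the left side is false but the right side is true.

The forward direction holds; the converse fails.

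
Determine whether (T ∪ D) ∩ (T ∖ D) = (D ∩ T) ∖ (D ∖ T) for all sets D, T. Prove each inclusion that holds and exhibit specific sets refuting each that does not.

Forward inclusion. This inclusion fails. Take D = ∅, T = {1}; then 1 ∈ (T ∪ D) ∩ (T ∖ D) but 1 ∉ (D ∩ T) ∖ (D ∖ T).

Reverse inclusion. This inclusion fails. Take D = {1}, T = {1}; then 1 ∈ (D ∩ T) ∖ (D ∖ T) but 1 ∉ (T ∪ D) ∩ (T ∖ D).

(⊆) fails and (⊇) fails.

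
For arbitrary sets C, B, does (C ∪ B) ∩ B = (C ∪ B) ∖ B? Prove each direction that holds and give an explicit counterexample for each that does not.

(⟹) This inclusion fails. Take C = ∅, B = {1}; then 1 ∈ (C ∪ B) ∩ B but 1 ∉ (C ∪ B) ∖ B.

(⟸) This inclusion fails. Take C = {1}, B = ∅; then 1 ∈ (C ∪ B) ∖ B but 1 ∉ (C ∪ B) ∩ B.

Neither inclusion holds.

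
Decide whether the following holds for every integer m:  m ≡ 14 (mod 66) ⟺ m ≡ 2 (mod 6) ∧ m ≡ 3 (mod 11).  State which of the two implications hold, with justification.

[⇒] Suppose m ≡ 14 (mod 66); write m = 66j + 14. Since 6 ∣ 66, reducing mod 6 gives m ≡ 14 ≡ 2 (mod 6); since 11 ∣ 66, reducing mod 11 gives m ≡ 14 ≡ 3 (mod 11).

[⇐] Conversely, if m ≡ 2 (mod 6) and m ≡ 3 (mod 11), then by the Chinese remainder theorem m ≡ 14 (mod 66). This is exactly m ≡ 14 (mod 66).

Both directions hold; the statement is true.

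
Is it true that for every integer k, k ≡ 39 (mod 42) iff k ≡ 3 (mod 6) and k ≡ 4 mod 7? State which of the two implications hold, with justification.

(⟹) Suppose k ≡ 39 (mod 42); write k = 42j + 39. Since 6 ∣ 42, reducing mod 6 gives k ≡ 39 ≡ 3 (mod 6); since 7 ∣ 42, reducing mod 7 gives k ≡ 39 ≡ 4 (mod 7).

(⟸) Conversely, if k ≡ 3 (mod 6) and k ≡ 4 (mod 7), then by the Chinese remainder theorem k ≡ 39 (mod 42). This is exactly k ≡ 39 (mod 42).

Both implications hold.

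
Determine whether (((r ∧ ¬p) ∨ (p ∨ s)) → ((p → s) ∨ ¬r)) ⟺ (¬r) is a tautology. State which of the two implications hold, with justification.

(→) This fails. Under r = T, s = F, p = F, the left side is true but the right side is false.

(←) Assume the antecedent. If r is true, the antecedent cannot hold. If r is false, the consequent reduces to true regardless of the other variables. Either way the consequent holds.

The forward direction fails; the converse holds.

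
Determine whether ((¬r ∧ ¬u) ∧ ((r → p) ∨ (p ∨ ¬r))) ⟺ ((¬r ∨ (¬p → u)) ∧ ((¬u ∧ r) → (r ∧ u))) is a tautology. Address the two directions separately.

Not equivalent: only (⇒) holds.

Forward direction. Assume the antecedent. If p is true, the antecedent forces (p = T, u = F, r = F), and the consequent holds there. If p is false, the antecedent forces (p = F, u = F, r = F), and the consequent holds there. Either way the consequent holds.

Converse. This fails. Under p = F, u = T, r = F, the left side is false but the right side is true.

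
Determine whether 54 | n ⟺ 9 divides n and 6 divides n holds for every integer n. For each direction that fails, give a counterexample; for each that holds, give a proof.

Only the forward implication holds.

(⟸) This fails: take n = 18. Both 9 ∣ 18 and 6 ∣ 18, yet 18 is not a multiple of 54 (since 18 = 0·54 + 18), so 54 ∤ 18.

(⟹) If 54 ∣ n, write n = 54q. Since 54 = 6·9, n = 9·(6q), so 9 ∣ n; and since 54 = 9·6, n = 6·(9q), so 6 ∣ n.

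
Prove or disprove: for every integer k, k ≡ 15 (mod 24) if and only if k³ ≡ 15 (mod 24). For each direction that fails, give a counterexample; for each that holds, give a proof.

Equivalent; both directions hold.

(⟹) Suppose k ≡ 15 (mod 24). Write k = 24j + 15. Then (24j + 15)³ = 13824j³ + 25920j² + 16200j + 3375 = 24(576j³ + 1080j² + 675j + 140) + 15, so k³ ≡ 15 (mod 24).

(⟸) Conversely, suppose k³ ≡ 15 (mod 24). The only residue r in {0, …, 23} with r³ ≡ 15 (mod 24) is r = 15, so k ≡ 15 (mod 24).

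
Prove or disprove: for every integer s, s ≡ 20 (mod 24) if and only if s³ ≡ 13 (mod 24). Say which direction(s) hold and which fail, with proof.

Both directions fail.

Forward direction. This fails: take s = 20. Then 20 ≡ 20 (mod 24), but 20³ = 8000 ≡ 8 (mod 24), not 13.

Converse. This fails: take s = 13. Then 13³ = 2197 ≡ 13 (mod 24), yet 13 ≡ 13 (mod 24), not 20.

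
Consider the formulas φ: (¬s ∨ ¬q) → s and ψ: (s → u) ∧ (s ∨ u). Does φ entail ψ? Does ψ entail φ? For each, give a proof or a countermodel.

(⇒) fails and (⇐) fails.

(⟹) This fails. Under s = T, q = F, u = F, the left side is true but the right side is false.

(⟸) This fails. Under s = F, q = F, u = T, the left side is false but the right side is true.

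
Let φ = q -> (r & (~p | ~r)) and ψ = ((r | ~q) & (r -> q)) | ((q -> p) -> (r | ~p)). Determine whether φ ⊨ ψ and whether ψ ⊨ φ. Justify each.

The forward direction holds; the converse fails.

(⟹) Assume the antecedent. If p is true, the antecedent forces (p = T, q = F, r = F) or (p = T, q = F, r = T), and the consequent holds there. If p is false, the consequent reduces to true regardless of the other variables. Either way the consequent holds.

(⟸) This fails. Under p = F, q = T, r = F, the left side is false but the right side is true.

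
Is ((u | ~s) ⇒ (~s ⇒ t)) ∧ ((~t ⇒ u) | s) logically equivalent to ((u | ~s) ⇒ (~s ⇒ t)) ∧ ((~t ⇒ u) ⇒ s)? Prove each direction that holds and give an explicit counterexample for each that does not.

(⇒) fails; (⇐) holds.

[⇒] This fails. Under t = T, u = F, s = F, the left side is true but the right side is false.

[⇐] Assume the antecedent. If t is true, the consequent reduces to true regardless of the other variables. If t is false, the antecedent forces (t = F, u = F, s = T) or (t = F, u = T, s = T), and the consequent holds there. Either way the consequent holds.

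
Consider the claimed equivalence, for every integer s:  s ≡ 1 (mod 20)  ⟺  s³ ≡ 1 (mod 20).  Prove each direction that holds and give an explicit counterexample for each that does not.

Both directions hold; the statement is true.

Forward direction. Suppose s ≡ 1 (mod 20). Write s = 20j + 1. Then (20j + 1)³ = 8000j³ + 1200j² + 60j + 1 = 20(400j³ + 60j² + 3j) + 1, so s³ ≡ 1 (mod 20).

Converse. Suppose s³ ≡ 1 (mod 20). The only residue r in {0, …, 19} with r³ ≡ 1 (mod 20) is r = 1, so s ≡ 1 (mod 20).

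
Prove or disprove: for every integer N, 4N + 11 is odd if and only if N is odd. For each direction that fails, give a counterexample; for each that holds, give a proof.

The forward direction fails; the converse holds.

(→) This fails: take N = 2. Then 4N + 11 = 19, which is odd, yet N = 2 is even, not odd.

(←) Suppose N is odd. Since 4 is even, 4N is even for every N, so 4N + 11 has the same parity as 11, which is odd. Hence 4N + 11 is odd.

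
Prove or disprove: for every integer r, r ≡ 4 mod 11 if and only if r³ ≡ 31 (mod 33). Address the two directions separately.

Only the reverse direction holds.

(⟹) This fails: take r = 15. Then 15 ≡ 4 (mod 11), but 15³ = 3375 ≡ 9 (mod 33), not 31.

(⟸) Conversely, the residues r modulo 33 with r³ ≡ 31 (mod 33) are exactly {4}, and each is ≡ 4 (mod 11).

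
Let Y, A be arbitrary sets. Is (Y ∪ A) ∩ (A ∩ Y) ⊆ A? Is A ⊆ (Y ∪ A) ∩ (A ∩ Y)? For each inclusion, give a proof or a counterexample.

(⊇) This inclusion fails. Take Y = ∅, A = {1}; then 1 ∈ A but 1 ∉ (Y ∪ A) ∩ (A ∩ Y).

(⊆) Let x ∈ (Y ∪ A) ∩ (A ∩ Y). Then x ∈ Y ∩ A, from which x ∈ A.

Only the forward inclusion holds.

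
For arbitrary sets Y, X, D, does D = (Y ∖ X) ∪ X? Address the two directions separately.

Neither inclusion holds.

(⟹) This inclusion fails. Take Y = ∅, X = ∅, D = {1}; then 1 ∈ D but 1 ∉ (Y ∖ X) ∪ X.

(⟸) This inclusion fails. Take Y = {1}, X = ∅, D = ∅; then 1 ∈ (Y ∖ X) ∪ X but 1 ∉ D.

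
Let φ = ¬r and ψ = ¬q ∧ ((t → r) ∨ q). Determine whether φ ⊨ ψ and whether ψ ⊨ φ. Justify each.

[⇒] This fails. Under t = T, r = F, q = F, the left side is true but the right side is false.

[⇐] This fails. Under t = F, r = T, q = F, the left side is false but the right side is true.

Both directions fail.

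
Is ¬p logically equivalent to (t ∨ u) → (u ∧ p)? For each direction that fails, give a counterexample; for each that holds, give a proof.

Both directions fail.

(→) This fails. Under t = T, u = F, p = F, the left side is true but the right side is false.

(←) This fails. Under t = F, u = F, p = T, the left side is false but the right side is true.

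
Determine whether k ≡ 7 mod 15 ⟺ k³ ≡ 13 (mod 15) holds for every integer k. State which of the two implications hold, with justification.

Forward direction. Suppose k ≡ 7 mod 15. Write k = 15j + 7. Then (15j + 7)³ = 3375j³ + 4725j² + 2205j + 343 = 15(225j³ + 315j² + 147j + 22) + 13, so k³ ≡ 13 (mod 15).

Converse. Suppose k³ ≡ 13 (mod 15). The only residue r in {0, …, 14} with r³ ≡ 13 (mod 15) is r = 7, so k ≡ 7 (mod 15).

The biconditional holds.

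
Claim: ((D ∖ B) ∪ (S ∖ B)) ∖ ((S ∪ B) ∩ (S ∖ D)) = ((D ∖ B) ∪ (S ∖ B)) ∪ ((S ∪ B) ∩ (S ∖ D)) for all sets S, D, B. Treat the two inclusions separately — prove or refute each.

(⟹) Let x ∈ ((D ∖ B) ∪ (S ∖ B)) ∖ ((S ∪ B) ∩ (S ∖ D)). Then either x ∈ D and x ∉ S, B; or x ∈ S ∩ D and x ∉ B. In each case x ∈ ((D ∖ B) ∪ (S ∖ B)) ∪ ((S ∪ B) ∩ (S ∖ D)), so ((D ∖ B) ∪ (S ∖ B)) ∖ ((S ∪ B) ∩ (S ∖ D)) ⊆ ((D ∖ B) ∪ (S ∖ B)) ∪ ((S ∪ B) ∩ (S ∖ D)).

(⟸) This inclusion fails. Take S = {1}, D = ∅, B = ∅; then 1 ∈ ((D ∖ B) ∪ (S ∖ B)) ∪ ((S ∪ B) ∩ (S ∖ D)) but 1 ∉ ((D ∖ B) ∪ (S ∖ B)) ∖ ((S ∪ B) ∩ (S ∖ D)).

(⊆) holds; (⊇) fails.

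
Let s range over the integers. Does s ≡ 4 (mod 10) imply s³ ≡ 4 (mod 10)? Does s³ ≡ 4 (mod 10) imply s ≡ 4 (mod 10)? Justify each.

(→) Suppose s ≡ 4 (mod 10). Write s = 10j + 4. Then (10j + 4)³ = 1000j³ + 1200j² + 480j + 64 = 10(100j³ + 120j² + 48j + 6) + 4, so s³ ≡ 4 (mod 10).

(←) Conversely, suppose s³ ≡ 4 (mod 10). The only residue r in {0, …, 9} with r³ ≡ 4 (mod 10) is r = 4, so s ≡ 4 (mod 10).

Both directions hold; the statement is true.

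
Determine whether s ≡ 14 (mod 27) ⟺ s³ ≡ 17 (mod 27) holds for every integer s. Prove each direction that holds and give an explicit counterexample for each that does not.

The forward direction holds; the converse fails.

(→) Suppose s ≡ 14 (mod 27). Write s = 27j + 14. Then (27j + 14)³ = 19683j³ + 30618j² + 15876j + 2744 = 27(729j³ + 1134j² + 588j + 101) + 17, so s³ ≡ 17 (mod 27).

(←) This fails: take s = 5. Then 5³ = 125 ≡ 17 (mod 27), yet 5 ≡ 5 (mod 27), not 14.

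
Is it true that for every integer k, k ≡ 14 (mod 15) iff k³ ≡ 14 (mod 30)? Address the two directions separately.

Not equivalent: only (⇐) holds.

Forward direction. This fails: take k = 29. Then 29 ≡ 14 (mod 15), but 29³ = 24389 ≡ 29 (mod 30), not 14.

Converse. The residues r modulo 30 with r³ ≡ 14 (mod 30) are exactly {14}, and each is ≡ 14 (mod 15).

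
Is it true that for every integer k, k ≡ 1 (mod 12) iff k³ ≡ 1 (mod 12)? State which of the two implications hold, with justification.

Both directions hold.

(→) Suppose k ≡ 1 (mod 12). Write k = 12j + 1. Then (12j + 1)³ = 1728j³ + 432j² + 36j + 1 = 12(144j³ + 36j² + 3j) + 1, so k³ ≡ 1 (mod 12).

(←) For the converse, argue contrapositively. If k ≢ 1 (mod 12), then k is congruent to one of 0, 2, 3, 4, 5, 6, 7, 8, 9, 10, 11 modulo 12, and these give k³ ≡ 0, 8, 3, 4, 5, 0, 7, 8, 9, 4, 11 respectively — never 1.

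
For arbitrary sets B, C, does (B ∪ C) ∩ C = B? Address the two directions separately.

Forward inclusion. This inclusion fails. Take B = ∅, C = {1}; then 1 ∈ (B ∪ C) ∩ C but 1 ∉ B.

Reverse inclusion. This inclusion fails. Take B = {1}, C = ∅; then 1 ∈ B but 1 ∉ (B ∪ C) ∩ C.

Neither inclusion holds.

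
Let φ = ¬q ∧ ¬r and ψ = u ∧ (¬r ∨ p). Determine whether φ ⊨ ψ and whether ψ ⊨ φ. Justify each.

(⇒) fails and (⇐) fails.

[⇒] This fails. Under u = F, p = F, q = F, r = F, the left side is true but the right side is false.

[⇐] This fails. Under u = T, p = F, q = T, r = F, the left side is false but the right side is true.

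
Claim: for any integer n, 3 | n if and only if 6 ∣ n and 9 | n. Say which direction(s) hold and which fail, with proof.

Only the converse holds.

Forward direction. This fails: take n = 3. Certainly 3 ∣ 3, but 6 ∤ 3.

Converse. Suppose 6 ∣ n and 9 ∣ n. Any common multiple of 6 and 9 is a multiple of their lcm; here lcm(6, 9) = 6·9/gcd(6, 9) = 54/3 = 18, so 18 ∣ n. Since 3 ∣ 18, it follows that 3 ∣ n.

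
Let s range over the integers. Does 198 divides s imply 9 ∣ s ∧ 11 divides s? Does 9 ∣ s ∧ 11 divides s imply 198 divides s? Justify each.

(⟸) This fails: take s = 99. Both 9 ∣ 99 and 11 ∣ 99, yet 99 is not a multiple of 198 (since 99 = 0·198 + 99), so 198 ∤ 99.

(⟹) If 198 ∣ s, write s = 198q. Since 198 = 22·9, s = 9·(22q), so 9 ∣ s; and since 198 = 18·11, s = 11·(18q), so 11 ∣ s.

Only the forward direction holds.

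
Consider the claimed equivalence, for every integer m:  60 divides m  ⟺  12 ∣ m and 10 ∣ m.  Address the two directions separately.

The biconditional holds.

[⇒] If 60 ∣ m, write m = 60q. Since 60 = 5·12, m = 12·(5q), so 12 ∣ m; and since 60 = 6·10, m = 10·(6q), so 10 ∣ m.

[⇐] Suppose 12 ∣ m and 10 ∣ m. Any common multiple of 12 and 10 is a multiple of their lcm; here lcm(12, 10) = 12·10/gcd(12, 10) = 120/2 = 60, so 60 ∣ m.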